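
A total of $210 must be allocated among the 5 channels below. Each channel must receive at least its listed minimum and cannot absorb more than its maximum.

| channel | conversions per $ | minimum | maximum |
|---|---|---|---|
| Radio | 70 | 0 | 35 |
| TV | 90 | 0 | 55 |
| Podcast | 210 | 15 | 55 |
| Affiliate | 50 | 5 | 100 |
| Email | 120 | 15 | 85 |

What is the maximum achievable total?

Meeting every minimum uses 0+0+15+5+15 = 35 $, leaving 175.
Rank by conversions per $: Podcast 210 > Email 120 > TV 90 > Radio 70 > Affiliate 50.
Give Podcast 40 more to hit its cap of 55 — 135 left.
Email takes 70 more to reach its cap of 85 — 65 left.
TV: +55 to 55 (cap) — 10 left.
Radio: +10 (room for 35) → 10. Pool exhausted.
Total = 70×10 + 90×55 + 210×55 + 50×5 + 120×85 = 27650.

27650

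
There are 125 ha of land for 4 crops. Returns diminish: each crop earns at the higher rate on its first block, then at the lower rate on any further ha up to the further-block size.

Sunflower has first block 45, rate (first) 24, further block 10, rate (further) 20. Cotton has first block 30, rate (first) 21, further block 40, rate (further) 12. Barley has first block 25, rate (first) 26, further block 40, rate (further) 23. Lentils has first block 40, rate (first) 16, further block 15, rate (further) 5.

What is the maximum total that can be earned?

2965

Treat each block as its own option and order by rate: Barley/tier1 26 > Sunflower/tier1 24 > Barley/tier2 23 > Cotton/tier1 21 > Sunflower/tier2 20 > Lentils/tier1 16 > Cotton/tier2 12 > Lentils/tier2 5.
Barley tier1 at 26: fill all 25 ; 100 left.
Sunflower/tier1 (24): +45 ; 55 left.
Barley/tier2 (23): +40 ; 15 left.
15 remain; put them into Cotton tier1 at 21.
Total = 26×25 + 24×45 + 23×40 + 21×15 = 2965.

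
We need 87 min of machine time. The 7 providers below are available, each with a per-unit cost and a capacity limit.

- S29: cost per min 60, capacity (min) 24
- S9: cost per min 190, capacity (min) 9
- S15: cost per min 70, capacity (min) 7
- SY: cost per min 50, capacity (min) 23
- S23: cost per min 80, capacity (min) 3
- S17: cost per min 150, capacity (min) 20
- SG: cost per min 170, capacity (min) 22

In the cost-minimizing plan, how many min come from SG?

10

Fill from the cheapest provider first.
SY (50): use full 23 → 64 min to go.
S29 (60): use full 24 → 40 min to go.
S15 (70): use full 7 → 33 min to go.
S23 at 80: take all 3 min → 30 still needed.
S17 at 150: take all 20 min → 10 still needed.
SG at 170: take 10 of its 22 → requirement met.
S9: unused.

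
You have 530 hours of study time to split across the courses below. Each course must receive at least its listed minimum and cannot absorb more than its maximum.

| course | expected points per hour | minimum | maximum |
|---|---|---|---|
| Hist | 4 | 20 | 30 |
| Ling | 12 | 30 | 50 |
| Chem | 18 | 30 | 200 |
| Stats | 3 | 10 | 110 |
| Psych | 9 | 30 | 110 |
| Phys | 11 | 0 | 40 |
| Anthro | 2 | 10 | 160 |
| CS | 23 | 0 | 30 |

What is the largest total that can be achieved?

Meeting every minimum uses 20+30+30+10+30+0+10+0 = 130 hours, leaving 400.
Highest expected points per hour first: CS 23 > Chem 18 > Ling 12 > Phys 11 > Psych 9 > Hist 4 > Stats 3 > Anthro 2.
Give CS 30 more to hit its cap of 30 — 370 left.
Chem takes 170 more to reach its cap of 200 — 200 left.
Give Ling 20 more to hit its cap of 50 — 180 left.
Give Phys 40 more to hit its cap of 40 — 140 left.
Psych: +80 to 110 (cap) — 60 left.
Hist takes 10 more to reach its cap of 30 — 50 left.
Stats: +50 (room for 100) → 60. Pool exhausted.
Total = 4×30 + 12×50 + 18×200 + 3×60 + 9×110 + 11×40 + 2×10 + 23×30 = 6640.

6640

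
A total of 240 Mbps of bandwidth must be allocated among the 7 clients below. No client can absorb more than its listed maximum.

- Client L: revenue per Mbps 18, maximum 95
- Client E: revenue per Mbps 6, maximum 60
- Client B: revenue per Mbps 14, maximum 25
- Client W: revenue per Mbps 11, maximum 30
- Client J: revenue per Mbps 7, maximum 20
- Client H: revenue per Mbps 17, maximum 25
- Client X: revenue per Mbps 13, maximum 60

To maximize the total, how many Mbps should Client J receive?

Highest revenue per Mbps first: Client L 18 > Client H 17 > Client B 14 > Client X 13 > Client W 11 > Client J 7 > Client E 6.
Client L takes 95 to reach its cap of 95 ; 145 left.
Client H: +25 to 25 (cap) ; 120 left.
Client B: +25 to 25 (cap) ; 95 left.
Give Client X 60 to hit its cap of 60 ; 35 left.
Give Client W 30 to hit its cap of 30 ; 5 left.
Client J: +5 (room for 20) → 5. Pool exhausted.

5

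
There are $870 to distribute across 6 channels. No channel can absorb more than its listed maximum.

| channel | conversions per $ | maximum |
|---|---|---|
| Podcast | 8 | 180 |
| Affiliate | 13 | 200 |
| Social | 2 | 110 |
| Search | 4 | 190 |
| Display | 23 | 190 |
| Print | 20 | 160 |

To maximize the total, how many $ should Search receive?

140

Order the channels by conversions per $: Display 23 > Print 20 > Affiliate 13 > Podcast 8 > Search 4 > Social 2.
Display: +190 to 190 (cap) — 680 left.
Give Print 160 to hit its cap of 160 — 520 left.
Affiliate: +200 to 200 (cap) — 320 left.
Podcast takes 180 to reach its cap of 180 — 140 left.
Search: +140 (room for 190) → 140. Pool exhausted.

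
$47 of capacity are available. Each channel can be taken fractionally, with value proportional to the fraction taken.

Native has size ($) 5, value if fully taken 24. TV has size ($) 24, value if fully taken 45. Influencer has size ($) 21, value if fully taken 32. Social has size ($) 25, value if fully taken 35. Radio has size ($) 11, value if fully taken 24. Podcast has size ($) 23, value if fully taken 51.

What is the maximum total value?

114

Sort by value density: Native 24/5≈4.8, Podcast 51/23≈2.22, Radio 24/11≈2.18, TV 45/24≈1.88, Influencer 32/21≈1.52, Social 35/25≈1.4.
Native: take in full, 5 $ for value 24 → 42 left.
Take all of Podcast (23 $, value 51) → 19 $ left.
All 11 $ of Radio fit (value 24) → 8 remain.
8 $ left: a 8/24 share of TV gives 45×8/24 = 15.
Total value = 114.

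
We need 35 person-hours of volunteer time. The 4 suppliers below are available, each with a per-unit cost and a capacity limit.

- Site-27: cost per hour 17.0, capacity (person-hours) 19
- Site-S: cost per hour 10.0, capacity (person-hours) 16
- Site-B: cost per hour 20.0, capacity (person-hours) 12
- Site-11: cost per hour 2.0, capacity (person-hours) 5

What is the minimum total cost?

Cheapest first:
Site-11 (2.0): use full 5 ; 30 person-hours to go.
Site-S at 10.0: take all 16 person-hours ; 14 still needed.
Site-27 (17.0): take the remaining 14 ; done.
Site-B: unused.
Cost = 5×2.0 + 16×10.0 + 14×17.0 = 408.

408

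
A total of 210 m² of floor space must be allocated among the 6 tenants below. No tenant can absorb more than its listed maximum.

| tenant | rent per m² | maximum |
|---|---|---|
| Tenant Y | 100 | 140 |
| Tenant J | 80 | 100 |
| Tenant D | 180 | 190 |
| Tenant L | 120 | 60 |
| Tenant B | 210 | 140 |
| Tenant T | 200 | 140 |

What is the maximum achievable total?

43400

Highest rent per m² first: Tenant B 210 > Tenant T 200 > Tenant D 180 > Tenant L 120 > Tenant Y 100 > Tenant J 80.
Give Tenant B 140 to hit its cap of 140 ; 70 left.
Tenant T has room for 140 but only 70 remain, so it gets 70.
Total = 210×140 + 200×70 = 43400.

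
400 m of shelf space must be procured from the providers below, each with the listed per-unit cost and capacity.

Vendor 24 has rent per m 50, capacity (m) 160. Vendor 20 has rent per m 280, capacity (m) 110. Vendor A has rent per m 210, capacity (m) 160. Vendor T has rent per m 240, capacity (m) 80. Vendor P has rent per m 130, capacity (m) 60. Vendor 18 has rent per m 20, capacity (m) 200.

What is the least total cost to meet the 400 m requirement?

Use providers in increasing cost order.
Vendor 18 at 20: take all 200 m → 200 still needed.
Vendor 24 (50): use full 160 → 40 m to go.
Take 40 from Vendor P at 130 to finish.
Vendor A, Vendor T, Vendor 20: unused.
Cost = 200×20 + 160×50 + 40×130 = 17200.

17200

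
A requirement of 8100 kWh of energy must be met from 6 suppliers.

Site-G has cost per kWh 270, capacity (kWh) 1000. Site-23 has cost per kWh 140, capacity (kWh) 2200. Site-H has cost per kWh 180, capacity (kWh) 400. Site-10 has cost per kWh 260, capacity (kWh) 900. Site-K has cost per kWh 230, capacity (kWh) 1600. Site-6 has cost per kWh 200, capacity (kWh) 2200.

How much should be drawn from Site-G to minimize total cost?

Fill from the cheapest supplier first.
Take 2200 from Site-23 at 140 → need 5900 more.
Site-H at 180: take all 400 kWh → 5500 still needed.
Take 2200 from Site-6 at 200 → need 3300 more.
Take 1600 from Site-K at 230 → need 1700 more.
Site-10 (260): use full 900 → 800 kWh to go.
Take 800 from Site-G at 270 to finish.

800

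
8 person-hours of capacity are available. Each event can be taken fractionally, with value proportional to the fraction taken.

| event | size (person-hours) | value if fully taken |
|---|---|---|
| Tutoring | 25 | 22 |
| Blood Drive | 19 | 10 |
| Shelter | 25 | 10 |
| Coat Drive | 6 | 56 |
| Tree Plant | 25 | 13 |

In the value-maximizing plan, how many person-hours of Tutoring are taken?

Rank by value-to-size ratio: Coat Drive 56/6≈9.33, Tutoring 22/25≈0.88, Blood Drive 10/19≈0.526, Tree Plant 13/25≈0.52, Shelter 10/25≈0.4.
Take all of Coat Drive (6 person-hours, value 56) — 2 person-hours left.
2 person-hours left: a 2/25 share of Tutoring gives 22×2/25 = 1.76.

2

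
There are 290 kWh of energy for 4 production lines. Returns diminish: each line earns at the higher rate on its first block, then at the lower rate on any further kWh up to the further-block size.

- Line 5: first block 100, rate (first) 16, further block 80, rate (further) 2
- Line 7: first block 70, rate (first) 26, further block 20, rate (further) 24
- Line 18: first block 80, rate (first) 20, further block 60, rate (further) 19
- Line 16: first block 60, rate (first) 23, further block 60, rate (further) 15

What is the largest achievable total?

Order all 8 blocks by rate: Line 7/first 26 > Line 7/second 24 > Line 16/first 23 > Line 18/first 20 > Line 18/second 19 > Line 5/first 16 > Line 16/second 15 > Line 5/second 2.
Fill Line 7 first block (70 at 26) — 220 left.
Line 7 second at 24: fill all 20 — 200 left.
Line 16 first at 23: fill all 60 — 140 left.
Line 18 first at 20: fill all 80 — 60 left.
Line 18 second at 19: fill all 60 — 0 left.
Total = 26×70 + 24×20 + 23×60 + 20×80 + 19×60 = 6420.

6420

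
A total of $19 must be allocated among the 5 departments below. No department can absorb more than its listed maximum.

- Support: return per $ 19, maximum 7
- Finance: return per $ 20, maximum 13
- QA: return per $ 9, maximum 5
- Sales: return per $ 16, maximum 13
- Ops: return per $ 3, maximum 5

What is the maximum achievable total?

Order the departments by return per $: Finance 20 > Support 19 > Sales 16 > QA 9 > Ops 3.
Give Finance 13 to hit its cap of 13 ; 6 left.
Support has room for 7 but only 6 remain, so it gets 6.
Total = 19×6 + 20×13 = 374.

374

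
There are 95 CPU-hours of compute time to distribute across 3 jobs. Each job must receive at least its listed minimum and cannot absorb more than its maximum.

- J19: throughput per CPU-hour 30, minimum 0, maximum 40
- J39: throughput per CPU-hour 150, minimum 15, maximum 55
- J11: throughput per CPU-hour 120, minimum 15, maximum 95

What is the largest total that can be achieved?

13050

Meeting every minimum uses 0+15+15 = 30 CPU-hours, leaving 65.
Rank by throughput per CPU-hour: J39 150 > J11 120 > J19 30.
Give J39 40 more to hit its cap of 55 → 25 left.
J11: +25 (room for 80) → 40. Pool exhausted.
Total = 150×55 + 120×40 = 13050.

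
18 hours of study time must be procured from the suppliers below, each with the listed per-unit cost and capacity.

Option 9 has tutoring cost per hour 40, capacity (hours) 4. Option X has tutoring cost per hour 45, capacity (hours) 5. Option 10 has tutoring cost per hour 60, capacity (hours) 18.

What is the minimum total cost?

925

Use suppliers in increasing cost order.
Option 9 (40): use full 4 ; 14 hours to go.
Option X (45): use full 5 ; 9 hours to go.
Option 10 at 60: take 9 of its 18 ; requirement met.
Cost = 4×40 + 5×45 + 9×60 = 925.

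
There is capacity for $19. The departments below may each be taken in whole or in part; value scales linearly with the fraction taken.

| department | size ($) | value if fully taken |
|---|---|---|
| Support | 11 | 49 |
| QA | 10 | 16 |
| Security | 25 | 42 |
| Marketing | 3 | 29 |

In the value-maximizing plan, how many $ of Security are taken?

5

Rank by value-to-size ratio: Marketing 29/3≈9.67, Support 49/11≈4.45, Security 42/25≈1.68, QA 16/10≈1.6.
All 3 $ of Marketing fit (value 29) — 16 remain.
Take all of Support (11 $, value 49) — 5 $ left.
5 $ left: a 5/25 share of Security gives 42×5/25 = 8.4.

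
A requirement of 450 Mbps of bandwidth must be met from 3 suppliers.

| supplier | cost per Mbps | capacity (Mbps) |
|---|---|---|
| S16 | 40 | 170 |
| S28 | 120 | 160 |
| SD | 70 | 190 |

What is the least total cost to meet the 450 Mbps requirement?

Cheapest first:
Take 170 from S16 at 40 ; need 280 more.
SD (70): use full 190 ; 90 Mbps to go.
S28 (120): take the remaining 90 ; done.
Cost = 170×40 + 190×70 + 90×120 = 30900.

30900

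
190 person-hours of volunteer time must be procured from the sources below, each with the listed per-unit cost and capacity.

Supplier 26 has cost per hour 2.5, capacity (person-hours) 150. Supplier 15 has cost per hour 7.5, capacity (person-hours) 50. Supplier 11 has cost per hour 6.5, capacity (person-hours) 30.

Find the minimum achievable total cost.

645

Cheapest first:
Supplier 26 (2.5): use full 150 ; 40 person-hours to go.
Supplier 11 (6.5): use full 30 ; 10 person-hours to go.
Supplier 15 (7.5): take the remaining 10 ; done.
Cost = 150×2.5 + 30×6.5 + 10×7.5 = 645.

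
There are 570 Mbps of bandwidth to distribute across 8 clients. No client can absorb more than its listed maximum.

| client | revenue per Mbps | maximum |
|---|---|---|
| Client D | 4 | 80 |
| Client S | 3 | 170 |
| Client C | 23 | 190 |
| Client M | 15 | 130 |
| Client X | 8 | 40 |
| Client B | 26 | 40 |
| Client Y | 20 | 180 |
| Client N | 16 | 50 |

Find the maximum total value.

Order the clients by revenue per Mbps: Client B 26 > Client C 23 > Client Y 20 > Client N 16 > Client M 15 > Client X 8 > Client D 4 > Client S 3.
Client B: +40 to 40 (cap) — 530 left.
Client C: +190 to 190 (cap) — 340 left.
Give Client Y 180 to hit its cap of 180 — 160 left.
Give Client N 50 to hit its cap of 50 — 110 left.
Client M: +110 (room for 130) → 110. Pool exhausted.
Total = 23×190 + 15×110 + 26×40 + 20×180 + 16×50 = 11460.

11460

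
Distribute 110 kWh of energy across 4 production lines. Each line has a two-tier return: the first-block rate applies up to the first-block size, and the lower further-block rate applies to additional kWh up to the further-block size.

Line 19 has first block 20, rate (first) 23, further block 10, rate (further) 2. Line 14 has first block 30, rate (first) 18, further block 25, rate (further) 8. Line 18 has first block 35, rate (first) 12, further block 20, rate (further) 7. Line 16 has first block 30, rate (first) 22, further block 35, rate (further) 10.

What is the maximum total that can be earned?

2020

Rank every tier by rate: Line 19/first 23 > Line 16/first 22 > Line 14/first 18 > Line 18/first 12 > Line 16/second 10 > Line 14/second 8 > Line 18/second 7 > Line 19/second 2.
Line 19 first at 23: fill all 20 → 90 left.
Line 16/first (22): +30 → 60 left.
Line 14/first (18): +30 → 30 left.
Line 18/first: +30 of 35 at 12; pool empty.
Total = 23×20 + 22×30 + 18×30 + 12×30 = 2020.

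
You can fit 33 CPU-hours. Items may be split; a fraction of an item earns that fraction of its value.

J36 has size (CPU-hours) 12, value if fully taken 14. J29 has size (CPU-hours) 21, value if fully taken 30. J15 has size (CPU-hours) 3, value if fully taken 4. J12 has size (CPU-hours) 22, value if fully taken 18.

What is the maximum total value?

Rank by value-to-size ratio: J29 30/21≈1.43, J15 4/3≈1.33, J36 14/12≈1.17, J12 18/22≈0.818.
All 21 CPU-hours of J29 fit (value 30) — 12 remain.
Take all of J15 (3 CPU-hours, value 4) — 9 CPU-hours left.
9 CPU-hours left: a 9/12 share of J36 gives 14×9/12 = 10.5.
Total value = 44.5.

44.5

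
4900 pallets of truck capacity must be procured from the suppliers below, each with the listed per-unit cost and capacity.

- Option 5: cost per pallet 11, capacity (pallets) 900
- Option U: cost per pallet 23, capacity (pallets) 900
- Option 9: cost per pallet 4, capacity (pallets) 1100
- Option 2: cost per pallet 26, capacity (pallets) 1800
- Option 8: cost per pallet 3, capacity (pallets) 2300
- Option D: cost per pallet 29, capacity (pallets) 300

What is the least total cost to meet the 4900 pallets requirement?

Fill from the cheapest supplier first.
Option 8 at 3: take all 2300 pallets ; 2600 still needed.
Option 9 at 4: take all 1100 pallets ; 1500 still needed.
Option 5 (11): use full 900 ; 600 pallets to go.
Option U at 23: take 600 of its 900 ; requirement met.
Option 2, Option D: unused.
Cost = 2300×3 + 1100×4 + 900×11 + 600×23 = 35000.

35000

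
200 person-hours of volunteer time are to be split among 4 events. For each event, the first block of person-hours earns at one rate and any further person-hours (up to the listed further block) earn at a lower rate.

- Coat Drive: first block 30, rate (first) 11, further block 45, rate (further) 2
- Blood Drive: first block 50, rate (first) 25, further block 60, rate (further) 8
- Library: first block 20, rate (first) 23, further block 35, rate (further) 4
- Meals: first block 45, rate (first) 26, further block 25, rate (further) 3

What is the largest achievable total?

3650

Order all 8 blocks by rate: Meals/first 26 > Blood Drive/first 25 > Library/first 23 > Coat Drive/first 11 > Blood Drive/second 8 > Library/second 4 > Meals/second 3 > Coat Drive/second 2.
Meals/first (26): +45 → 155 left.
Fill Blood Drive first block (50 at 25) → 105 left.
Fill Library first block (20 at 23) → 85 left.
Coat Drive first at 11: fill all 30 → 55 left.
Blood Drive second at 8: only 55 left, fill 55.
Total = 26×45 + 25×50 + 23×20 + 11×30 + 8×55 = 3650.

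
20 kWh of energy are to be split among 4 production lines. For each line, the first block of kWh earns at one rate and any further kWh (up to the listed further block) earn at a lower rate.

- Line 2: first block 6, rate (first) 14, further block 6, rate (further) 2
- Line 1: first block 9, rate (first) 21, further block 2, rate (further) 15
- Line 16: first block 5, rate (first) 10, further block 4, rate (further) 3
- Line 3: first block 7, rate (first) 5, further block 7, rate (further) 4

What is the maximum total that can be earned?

333

Order all 8 blocks by rate: Line 1/T1 21 > Line 1/T2 15 > Line 2/T1 14 > Line 16/T1 10 > Line 3/T1 5 > Line 3/T2 4 > Line 16/T2 3 > Line 2/T2 2.
Line 1 T1 at 21: fill all 9 → 11 left.
Fill Line 1 T2 block (2 at 15) → 9 left.
Line 2 T1 at 14: fill all 6 → 3 left.
Line 16 T1 at 10: only 3 left, fill 3.
Total = 21×9 + 15×2 + 14×6 + 10×3 = 333.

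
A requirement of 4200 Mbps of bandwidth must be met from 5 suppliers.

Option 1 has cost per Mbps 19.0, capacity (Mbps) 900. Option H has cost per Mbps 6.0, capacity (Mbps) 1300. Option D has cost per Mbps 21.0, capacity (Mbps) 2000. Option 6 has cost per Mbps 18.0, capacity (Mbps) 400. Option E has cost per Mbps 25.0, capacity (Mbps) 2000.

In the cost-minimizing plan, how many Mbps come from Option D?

1600

Cheapest first:
Take 1300 from Option H at 6.0 → need 2900 more.
Take 400 from Option 6 at 18.0 → need 2500 more.
Option 1 at 19.0: take all 900 Mbps → 1600 still needed.
Option D at 21.0: take 1600 of its 2000 → requirement met.
Option E: unused.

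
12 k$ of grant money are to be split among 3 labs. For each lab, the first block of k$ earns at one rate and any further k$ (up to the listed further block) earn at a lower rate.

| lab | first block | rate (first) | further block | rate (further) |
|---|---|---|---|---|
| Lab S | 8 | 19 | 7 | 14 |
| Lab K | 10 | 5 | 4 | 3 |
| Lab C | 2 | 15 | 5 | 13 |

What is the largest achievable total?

210

Rank every tier by rate: Lab S/T1 19 > Lab C/T1 15 > Lab S/T2 14 > Lab C/T2 13 > Lab K/T1 5 > Lab K/T2 3.
Lab S T1 at 19: fill all 8 → 4 left.
Lab C/T1 (15): +2 → 2 left.
Lab S/T2: +2 of 7 at 14; pool empty.
Total = 19×8 + 15×2 + 14×2 = 210.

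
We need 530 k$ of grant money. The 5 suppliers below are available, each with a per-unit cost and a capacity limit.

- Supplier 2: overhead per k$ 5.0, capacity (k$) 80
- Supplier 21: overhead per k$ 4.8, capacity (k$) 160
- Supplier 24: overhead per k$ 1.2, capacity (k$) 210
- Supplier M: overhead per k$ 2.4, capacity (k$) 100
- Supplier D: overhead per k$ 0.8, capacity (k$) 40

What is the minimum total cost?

Fill from the cheapest supplier first.
Take 40 from Supplier D at 0.8 → need 490 more.
Take 210 from Supplier 24 at 1.2 → need 280 more.
Take 100 from Supplier M at 2.4 → need 180 more.
Take 160 from Supplier 21 at 4.8 → need 20 more.
Take 20 from Supplier 2 at 5.0 to finish.
Cost = 40×0.8 + 210×1.2 + 100×2.4 + 160×4.8 + 20×5.0 = 1392.

1392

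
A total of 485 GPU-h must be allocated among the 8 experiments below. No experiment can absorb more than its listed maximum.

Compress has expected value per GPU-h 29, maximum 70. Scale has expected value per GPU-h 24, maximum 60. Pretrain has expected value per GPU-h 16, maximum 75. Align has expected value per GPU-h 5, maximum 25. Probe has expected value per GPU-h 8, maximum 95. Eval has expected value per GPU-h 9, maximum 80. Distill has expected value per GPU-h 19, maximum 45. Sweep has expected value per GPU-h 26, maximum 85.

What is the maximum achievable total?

9015

Highest expected value per GPU-h first: Compress 29 > Sweep 26 > Scale 24 > Distill 19 > Pretrain 16 > Eval 9 > Probe 8 > Align 5.
Compress: +70 to 70 (cap) — 415 left.
Give Sweep 85 to hit its cap of 85 — 330 left.
Give Scale 60 to hit its cap of 60 — 270 left.
Give Distill 45 to hit its cap of 45 — 225 left.
Pretrain: +75 to 75 (cap) — 150 left.
Eval takes 80 to reach its cap of 80 — 70 left.
Probe has room for 95 but only 70 remain, so it gets 70.
Total = 29×70 + 24×60 + 16×75 + 8×70 + 9×80 + 19×45 + 26×85 = 9015.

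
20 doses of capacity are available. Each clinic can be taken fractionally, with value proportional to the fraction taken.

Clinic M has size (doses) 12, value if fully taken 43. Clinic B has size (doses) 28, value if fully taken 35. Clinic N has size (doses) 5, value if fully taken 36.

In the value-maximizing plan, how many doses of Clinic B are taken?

Rank by value-to-size ratio: Clinic N 36/5≈7.2, Clinic M 43/12≈3.58, Clinic B 35/28≈1.25.
All 5 doses of Clinic N fit (value 36) → 15 remain.
All 12 doses of Clinic M fit (value 43) → 3 remain.
Fill the last 3 doses with part of Clinic B: 3/28 of it earns 3.75.

3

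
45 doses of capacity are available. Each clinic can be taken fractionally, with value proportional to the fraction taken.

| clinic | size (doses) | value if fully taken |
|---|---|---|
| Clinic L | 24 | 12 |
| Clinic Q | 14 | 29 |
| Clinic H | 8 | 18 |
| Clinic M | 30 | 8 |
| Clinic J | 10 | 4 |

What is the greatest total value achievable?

Sort by value density: Clinic H 18/8≈2.25, Clinic Q 29/14≈2.07, Clinic L 12/24≈0.5, Clinic J 4/10≈0.4, Clinic M 8/30≈0.267.
Take all of Clinic H (8 doses, value 18) — 37 doses left.
Clinic Q: take in full, 14 doses for value 29 — 23 left.
Only 23 doses remain; take 23/24 of Clinic L for value 12×23/24 = 11.5.
Total value = 58.5.

58.5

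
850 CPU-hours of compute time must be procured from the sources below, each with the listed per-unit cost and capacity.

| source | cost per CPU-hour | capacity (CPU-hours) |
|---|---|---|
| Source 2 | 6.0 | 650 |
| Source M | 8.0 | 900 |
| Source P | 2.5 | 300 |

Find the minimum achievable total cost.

4050

Use sources in increasing cost order.
Source P at 2.5: take all 300 CPU-hours ; 550 still needed.
Take 550 from Source 2 at 6.0 to finish.
Source M: unused.
Cost = 300×2.5 + 550×6.0 = 4050.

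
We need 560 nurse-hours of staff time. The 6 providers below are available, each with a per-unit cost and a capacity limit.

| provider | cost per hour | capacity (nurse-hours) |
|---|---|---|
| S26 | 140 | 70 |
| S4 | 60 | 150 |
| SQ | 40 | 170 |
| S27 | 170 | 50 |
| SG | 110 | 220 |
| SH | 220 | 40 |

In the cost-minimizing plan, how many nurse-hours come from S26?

20

Cheapest first:
SQ (40): use full 170 ; 390 nurse-hours to go.
S4 at 60: take all 150 nurse-hours ; 240 still needed.
SG (110): use full 220 ; 20 nurse-hours to go.
S26 at 140: take 20 of its 70 ; requirement met.
S27, SH: unused.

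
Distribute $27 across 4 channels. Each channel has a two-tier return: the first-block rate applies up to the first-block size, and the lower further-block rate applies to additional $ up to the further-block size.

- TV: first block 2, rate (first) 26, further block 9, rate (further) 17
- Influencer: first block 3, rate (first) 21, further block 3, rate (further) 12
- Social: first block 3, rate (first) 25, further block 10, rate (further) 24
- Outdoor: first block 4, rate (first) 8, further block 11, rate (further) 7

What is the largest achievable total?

583

Treat each block as its own option and order by rate: TV/first 26 > Social/first 25 > Social/second 24 > Influencer/first 21 > TV/second 17 > Influencer/second 12 > Outdoor/first 8 > Outdoor/second 7.
TV/first (26): +2 ; 25 left.
Fill Social first block (3 at 25) ; 22 left.
Social/second (24): +10 ; 12 left.
Fill Influencer first block (3 at 21) ; 9 left.
TV/second (17): +9 ; 0 left.
Total = 26×2 + 25×3 + 24×10 + 21×3 + 17×9 = 583.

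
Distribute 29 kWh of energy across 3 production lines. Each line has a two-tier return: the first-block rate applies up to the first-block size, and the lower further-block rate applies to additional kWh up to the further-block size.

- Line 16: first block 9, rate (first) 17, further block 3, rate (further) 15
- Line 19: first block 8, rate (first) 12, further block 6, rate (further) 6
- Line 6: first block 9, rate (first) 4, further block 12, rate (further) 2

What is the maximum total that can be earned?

Treat each block as its own option and order by rate: Line 16/first 17 > Line 16/second 15 > Line 19/first 12 > Line 19/second 6 > Line 6/first 4 > Line 6/second 2.
Line 16 first at 17: fill all 9 ; 20 left.
Line 16/second (15): +3 ; 17 left.
Fill Line 19 first block (8 at 12) ; 9 left.
Line 19/second (6): +6 ; 3 left.
Line 6 first at 4: only 3 left, fill 3.
Total = 17×9 + 15×3 + 12×8 + 6×6 + 4×3 = 342.

342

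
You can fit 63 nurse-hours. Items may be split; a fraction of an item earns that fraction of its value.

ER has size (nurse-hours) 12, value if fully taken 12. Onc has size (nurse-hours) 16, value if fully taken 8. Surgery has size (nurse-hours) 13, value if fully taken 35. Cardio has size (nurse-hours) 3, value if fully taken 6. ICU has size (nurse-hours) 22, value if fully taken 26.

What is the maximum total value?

85.5

Sort by value density: Surgery 35/13≈2.69, Cardio 6/3≈2, ICU 26/22≈1.18, ER 12/12≈1, Onc 8/16≈0.5.
Surgery: take in full, 13 nurse-hours for value 35 → 50 left.
Take all of Cardio (3 nurse-hours, value 6) → 47 nurse-hours left.
Take all of ICU (22 nurse-hours, value 26) → 25 nurse-hours left.
Take all of ER (12 nurse-hours, value 12) → 13 nurse-hours left.
13 nurse-hours left: a 13/16 share of Onc gives 8×13/16 = 6.5.
Total value = 85.5.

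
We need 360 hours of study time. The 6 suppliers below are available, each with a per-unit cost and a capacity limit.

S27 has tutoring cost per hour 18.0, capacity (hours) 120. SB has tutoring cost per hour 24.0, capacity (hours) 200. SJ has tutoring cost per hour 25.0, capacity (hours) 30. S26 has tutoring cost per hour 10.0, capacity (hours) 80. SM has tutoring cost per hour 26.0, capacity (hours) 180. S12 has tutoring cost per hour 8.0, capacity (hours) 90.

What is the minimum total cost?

Cheapest first:
Take 90 from S12 at 8.0 ; need 270 more.
Take 80 from S26 at 10.0 ; need 190 more.
Take 120 from S27 at 18.0 ; need 70 more.
SB (24.0): take the remaining 70 ; done.
SJ, SM: unused.
Cost = 90×8.0 + 80×10.0 + 120×18.0 + 70×24.0 = 5360.

5360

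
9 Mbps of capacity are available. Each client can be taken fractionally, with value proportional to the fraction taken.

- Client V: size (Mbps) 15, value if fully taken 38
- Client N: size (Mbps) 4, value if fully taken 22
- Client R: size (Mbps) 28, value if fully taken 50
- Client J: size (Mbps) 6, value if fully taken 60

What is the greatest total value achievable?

76.5

Best value per unit of size first: Client J 60/6≈10, Client N 22/4≈5.5, Client V 38/15≈2.53, Client R 50/28≈1.79.
Client J: take in full, 6 Mbps for value 60 — 3 left.
Only 3 Mbps remain; take 3/4 of Client N for value 22×3/4 = 16.5.
Total value = 76.5.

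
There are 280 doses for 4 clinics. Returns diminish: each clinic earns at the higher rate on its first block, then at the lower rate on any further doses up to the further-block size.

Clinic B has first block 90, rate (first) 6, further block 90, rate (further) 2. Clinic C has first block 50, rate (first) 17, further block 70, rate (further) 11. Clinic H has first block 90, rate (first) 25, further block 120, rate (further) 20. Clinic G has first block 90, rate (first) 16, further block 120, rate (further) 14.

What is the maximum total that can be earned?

Rank every tier by rate: Clinic H/tier1 25 > Clinic H/tier2 20 > Clinic C/tier1 17 > Clinic G/tier1 16 > Clinic G/tier2 14 > Clinic C/tier2 11 > Clinic B/tier1 6 > Clinic B/tier2 2.
Clinic H/tier1 (25): +90 → 190 left.
Clinic H tier2 at 20: fill all 120 → 70 left.
Fill Clinic C tier1 block (50 at 17) → 20 left.
Clinic G/tier1: +20 of 90 at 16; pool empty.
Total = 25×90 + 20×120 + 17×50 + 16×20 = 5820.

5820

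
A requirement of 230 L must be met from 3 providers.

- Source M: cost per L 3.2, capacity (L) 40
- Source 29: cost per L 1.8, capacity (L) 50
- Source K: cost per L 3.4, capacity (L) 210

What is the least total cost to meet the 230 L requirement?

694

Fill from the cheapest provider first.
Source 29 (1.8): use full 50 — 180 L to go.
Source M at 3.2: take all 40 L — 140 still needed.
Source K at 3.4: take 140 of its 210 — requirement met.
Cost = 50×1.8 + 40×3.2 + 140×3.4 = 694.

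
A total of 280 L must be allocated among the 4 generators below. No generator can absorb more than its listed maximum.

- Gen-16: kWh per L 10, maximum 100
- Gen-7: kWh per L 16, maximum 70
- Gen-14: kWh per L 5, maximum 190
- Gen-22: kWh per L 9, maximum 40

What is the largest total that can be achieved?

2830

Highest kWh per L first: Gen-7 16 > Gen-16 10 > Gen-22 9 > Gen-14 5.
Gen-7 takes 70 to reach its cap of 70 — 210 left.
Gen-16: +100 to 100 (cap) — 110 left.
Gen-22 takes 40 to reach its cap of 40 — 70 left.
Gen-14 has room for 190 but only 70 remain, so it gets 70.
Total = 10×100 + 16×70 + 5×70 + 9×40 = 2830.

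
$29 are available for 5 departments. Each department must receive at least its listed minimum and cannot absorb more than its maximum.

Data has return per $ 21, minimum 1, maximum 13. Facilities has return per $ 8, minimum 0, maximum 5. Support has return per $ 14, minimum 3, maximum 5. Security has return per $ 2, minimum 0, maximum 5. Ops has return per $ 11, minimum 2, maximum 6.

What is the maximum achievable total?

Meeting every minimum uses 1+0+3+0+2 = 6 $, leaving 23.
Order the departments by return per $: Data 21 > Support 14 > Ops 11 > Facilities 8 > Security 2.
Data takes 12 more to reach its cap of 13 → 11 left.
Give Support 2 more to hit its cap of 5 → 9 left.
Ops takes 4 more to reach its cap of 6 → 5 left.
Facilities: +5 to 5 (cap) → 0 left.
Total = 21×13 + 8×5 + 14×5 + 11×6 = 449.

449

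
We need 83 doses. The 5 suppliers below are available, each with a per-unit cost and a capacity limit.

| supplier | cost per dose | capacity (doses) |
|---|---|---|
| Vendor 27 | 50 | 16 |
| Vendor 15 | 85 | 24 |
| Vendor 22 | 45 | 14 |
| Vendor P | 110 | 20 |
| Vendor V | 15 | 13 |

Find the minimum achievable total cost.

5425

Fill from the cheapest supplier first.
Vendor V (15): use full 13 — 70 doses to go.
Take 14 from Vendor 22 at 45 — need 56 more.
Vendor 27 (50): use full 16 — 40 doses to go.
Vendor 15 at 85: take all 24 doses — 16 still needed.
Vendor P at 110: take 16 of its 20 — requirement met.
Cost = 13×15 + 14×45 + 16×50 + 24×85 + 16×110 = 5425.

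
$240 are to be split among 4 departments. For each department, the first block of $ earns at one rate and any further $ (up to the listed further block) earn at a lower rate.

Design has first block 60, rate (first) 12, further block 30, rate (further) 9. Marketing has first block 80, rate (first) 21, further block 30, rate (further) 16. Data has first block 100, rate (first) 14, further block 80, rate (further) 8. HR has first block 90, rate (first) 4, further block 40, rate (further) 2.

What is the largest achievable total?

3920

Rank every tier by rate: Marketing/first 21 > Marketing/second 16 > Data/first 14 > Design/first 12 > Design/second 9 > Data/second 8 > HR/first 4 > HR/second 2.
Marketing first at 21: fill all 80 — 160 left.
Marketing/second (16): +30 — 130 left.
Data first at 14: fill all 100 — 30 left.
Design/first: +30 of 60 at 12; pool empty.
Total = 21×80 + 16×30 + 14×100 + 12×30 = 3920.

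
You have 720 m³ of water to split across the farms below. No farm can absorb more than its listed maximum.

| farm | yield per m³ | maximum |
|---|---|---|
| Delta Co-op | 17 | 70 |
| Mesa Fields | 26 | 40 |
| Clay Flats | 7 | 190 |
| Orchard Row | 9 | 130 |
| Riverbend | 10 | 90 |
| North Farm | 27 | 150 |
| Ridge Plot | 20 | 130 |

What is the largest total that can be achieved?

11720

Order the farms by yield per m³: North Farm 27 > Mesa Fields 26 > Ridge Plot 20 > Delta Co-op 17 > Riverbend 10 > Orchard Row 9 > Clay Flats 7.
North Farm: +150 to 150 (cap) ; 570 left.
Give Mesa Fields 40 to hit its cap of 40 ; 530 left.
Give Ridge Plot 130 to hit its cap of 130 ; 400 left.
Delta Co-op: +70 to 70 (cap) ; 330 left.
Riverbend: +90 to 90 (cap) ; 240 left.
Orchard Row: +130 to 130 (cap) ; 110 left.
Only 110 left; Clay Flats takes them to reach 110.
Total = 17×70 + 26×40 + 7×110 + 9×130 + 10×90 + 27×150 + 20×130 = 11720.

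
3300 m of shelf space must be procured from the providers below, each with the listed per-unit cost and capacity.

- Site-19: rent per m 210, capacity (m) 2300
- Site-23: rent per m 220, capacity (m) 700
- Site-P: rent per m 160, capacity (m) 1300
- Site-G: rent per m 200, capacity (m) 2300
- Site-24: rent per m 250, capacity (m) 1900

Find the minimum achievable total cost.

608000

Use providers in increasing cost order.
Site-P at 160: take all 1300 m ; 2000 still needed.
Site-G (200): take the remaining 2000 ; done.
Site-19, Site-23, Site-24: unused.
Cost = 1300×160 + 2000×200 = 608000.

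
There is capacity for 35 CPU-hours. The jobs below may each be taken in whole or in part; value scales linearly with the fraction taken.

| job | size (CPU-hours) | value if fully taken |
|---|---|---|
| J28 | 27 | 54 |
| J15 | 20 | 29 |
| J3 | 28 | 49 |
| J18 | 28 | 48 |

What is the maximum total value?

68

Sort by value density: J28 54/27≈2, J3 49/28≈1.75, J18 48/28≈1.71, J15 29/20≈1.45.
Take all of J28 (27 CPU-hours, value 54) → 8 CPU-hours left.
8 CPU-hours left: a 8/28 share of J3 gives 49×8/28 = 14.
Total value = 68.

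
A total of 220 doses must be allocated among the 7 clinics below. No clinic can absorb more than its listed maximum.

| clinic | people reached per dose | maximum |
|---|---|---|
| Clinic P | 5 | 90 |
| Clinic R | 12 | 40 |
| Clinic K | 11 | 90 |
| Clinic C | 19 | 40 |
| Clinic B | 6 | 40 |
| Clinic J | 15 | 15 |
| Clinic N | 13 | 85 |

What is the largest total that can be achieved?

3010

Order the clinics by people reached per dose: Clinic C 19 > Clinic J 15 > Clinic N 13 > Clinic R 12 > Clinic K 11 > Clinic B 6 > Clinic P 5.
Clinic C: +40 to 40 (cap) — 180 left.
Clinic J takes 15 to reach its cap of 15 — 165 left.
Give Clinic N 85 to hit its cap of 85 — 80 left.
Give Clinic R 40 to hit its cap of 40 — 40 left.
Clinic K has room for 90 but only 40 remain, so it gets 40.
Total = 12×40 + 11×40 + 19×40 + 15×15 + 13×85 = 3010.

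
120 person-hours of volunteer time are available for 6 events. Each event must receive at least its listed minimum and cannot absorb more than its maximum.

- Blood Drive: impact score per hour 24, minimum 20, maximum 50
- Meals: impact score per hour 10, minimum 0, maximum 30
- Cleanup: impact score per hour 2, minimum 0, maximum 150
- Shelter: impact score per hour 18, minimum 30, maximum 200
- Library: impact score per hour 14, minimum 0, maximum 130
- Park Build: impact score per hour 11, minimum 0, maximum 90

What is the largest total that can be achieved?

2460

Meeting every minimum uses 20+0+0+30+0+0 = 50 person-hours, leaving 70.
Rank by impact score per hour: Blood Drive 24 > Shelter 18 > Library 14 > Park Build 11 > Meals 10 > Cleanup 2.
Give Blood Drive 30 more to hit its cap of 50 ; 40 left.
Only 40 left; Shelter takes them to reach 70.
Total = 24×50 + 18×70 = 2460.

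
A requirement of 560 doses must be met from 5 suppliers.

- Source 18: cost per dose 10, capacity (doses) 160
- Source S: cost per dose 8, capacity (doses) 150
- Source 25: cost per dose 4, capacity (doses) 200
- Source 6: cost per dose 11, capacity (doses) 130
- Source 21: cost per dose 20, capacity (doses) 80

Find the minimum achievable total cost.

4150

Use suppliers in increasing cost order.
Source 25 at 4: take all 200 doses ; 360 still needed.
Source S at 8: take all 150 doses ; 210 still needed.
Source 18 at 10: take all 160 doses ; 50 still needed.
Source 6 (11): take the remaining 50 ; done.
Source 21: unused.
Cost = 200×4 + 150×8 + 160×10 + 50×11 = 4150.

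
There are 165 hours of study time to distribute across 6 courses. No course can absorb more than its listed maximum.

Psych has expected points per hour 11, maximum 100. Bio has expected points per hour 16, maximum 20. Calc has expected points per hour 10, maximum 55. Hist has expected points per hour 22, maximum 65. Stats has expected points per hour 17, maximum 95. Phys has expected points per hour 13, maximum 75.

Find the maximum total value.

Highest expected points per hour first: Hist 22 > Stats 17 > Bio 16 > Phys 13 > Psych 11 > Calc 10.
Give Hist 65 to hit its cap of 65 → 100 left.
Stats: +95 to 95 (cap) → 5 left.
Only 5 left; Bio takes them to reach 5.
Total = 16×5 + 22×65 + 17×95 = 3125.

3125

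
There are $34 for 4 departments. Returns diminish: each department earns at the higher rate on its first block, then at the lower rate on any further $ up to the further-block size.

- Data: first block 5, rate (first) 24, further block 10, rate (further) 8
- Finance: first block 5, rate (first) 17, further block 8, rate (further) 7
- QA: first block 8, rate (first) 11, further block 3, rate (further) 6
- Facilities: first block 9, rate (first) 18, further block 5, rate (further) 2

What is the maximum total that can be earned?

511

Rank every tier by rate: Data/T1 24 > Facilities/T1 18 > Finance/T1 17 > QA/T1 11 > Data/T2 8 > Finance/T2 7 > QA/T2 6 > Facilities/T2 2.
Data T1 at 24: fill all 5 ; 29 left.
Fill Facilities T1 block (9 at 18) ; 20 left.
Fill Finance T1 block (5 at 17) ; 15 left.
Fill QA T1 block (8 at 11) ; 7 left.
Data T2 at 8: only 7 left, fill 7.
Total = 24×5 + 18×9 + 17×5 + 11×8 + 8×7 = 511.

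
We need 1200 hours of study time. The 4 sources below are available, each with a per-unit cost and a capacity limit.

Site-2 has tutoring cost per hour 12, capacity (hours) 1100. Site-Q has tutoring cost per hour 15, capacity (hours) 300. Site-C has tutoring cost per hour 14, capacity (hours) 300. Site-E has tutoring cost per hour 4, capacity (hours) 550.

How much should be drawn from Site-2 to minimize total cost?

650

Cheapest first:
Site-E (4): use full 550 → 650 hours to go.
Site-2 (12): take the remaining 650 → done.
Site-C, Site-Q: unused.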